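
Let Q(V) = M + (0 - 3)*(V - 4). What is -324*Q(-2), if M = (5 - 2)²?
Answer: -8748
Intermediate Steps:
M = 9 (M = 3² = 9)
Q(V) = 21 - 3*V (Q(V) = 9 + (0 - 3)*(V - 4) = 9 - 3*(-4 + V) = 9 + (12 - 3*V) = 21 - 3*V)
-324*Q(-2) = -324*(21 - 3*(-2)) = -324*(21 + 6) = -324*27 = -8748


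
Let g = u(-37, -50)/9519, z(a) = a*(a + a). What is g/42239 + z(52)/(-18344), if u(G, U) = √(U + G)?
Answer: -676/2293 + I*√87/402073041 ≈ -0.29481 + 2.3198e-8*I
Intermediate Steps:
u(G, U) = √(G + U)
z(a) = 2*a² (z(a) = a*(2*a) = 2*a²)
g = I*√87/9519 (g = √(-37 - 50)/9519 = √(-87)*(1/9519) = (I*√87)*(1/9519) = I*√87/9519 ≈ 0.00097987*I)
g/42239 + z(52)/(-18344) = (I*√87/9519)/42239 + (2*52²)/(-18344) = (I*√87/9519)*(1/42239) + (2*2704)*(-1/18344) = I*√87/402073041 + 5408*(-1/18344) = I*√87/402073041 - 676/2293 = -676/2293 + I*√87/402073041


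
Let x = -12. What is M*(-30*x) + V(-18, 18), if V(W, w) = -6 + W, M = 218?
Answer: 78456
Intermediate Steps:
M*(-30*x) + V(-18, 18) = 218*(-30*(-12)) + (-6 - 18) = 218*360 - 24 = 78480 - 24 = 78456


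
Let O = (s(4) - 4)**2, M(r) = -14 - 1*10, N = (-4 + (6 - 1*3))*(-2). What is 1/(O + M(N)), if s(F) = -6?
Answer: 1/76 ≈ 0.013158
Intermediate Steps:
N = 2 (N = (-4 + (6 - 3))*(-2) = (-4 + 3)*(-2) = -1*(-2) = 2)
M(r) = -24 (M(r) = -14 - 10 = -24)
O = 100 (O = (-6 - 4)**2 = (-10)**2 = 100)
1/(O + M(N)) = 1/(100 - 24) = 1/76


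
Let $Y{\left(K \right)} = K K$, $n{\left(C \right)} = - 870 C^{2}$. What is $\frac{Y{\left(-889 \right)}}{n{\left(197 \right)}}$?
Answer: $- \frac{790321}{33763830} \approx -0.023407$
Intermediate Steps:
$Y{\left(K \right)} = K^{2}$
$\frac{Y{\left(-889 \right)}}{n{\left(197 \right)}} = \frac{\left(-889\right)^{2}}{\left(-870\right) 197^{2}} = \frac{790321}{\left(-870\right) 38809} = \frac{790321}{-33763830} = 790321 \left(- \frac{1}{33763830}\right) = - \frac{790321}{33763830}$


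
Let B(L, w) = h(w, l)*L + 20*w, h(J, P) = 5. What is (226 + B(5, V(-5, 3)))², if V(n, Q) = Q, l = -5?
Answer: 96721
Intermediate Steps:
B(L, w) = 5*L + 20*w
(226 + B(5, V(-5, 3)))² = (226 + (5*5 + 20*3))² = (226 + (25 + 60))² = (226 + 85)² = 311² = 96721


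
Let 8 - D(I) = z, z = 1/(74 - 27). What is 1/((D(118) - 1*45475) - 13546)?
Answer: -47/2773612 ≈ -1.6945e-5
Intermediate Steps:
z = 1/47 ≈ 0.021277
D(I) = 375/47 (D(I) = 8 - 1*1/47 = 8 - 1/47 = 375/47)
1/((D(118) - 1*45475) - 13546) = 1/((375/47 - 1*45475) - 13546) = 1/((375/47 - 45475) - 13546) = 1/(-2136950/47 - 13546) = 1/(-2773612/47) = -47/2773612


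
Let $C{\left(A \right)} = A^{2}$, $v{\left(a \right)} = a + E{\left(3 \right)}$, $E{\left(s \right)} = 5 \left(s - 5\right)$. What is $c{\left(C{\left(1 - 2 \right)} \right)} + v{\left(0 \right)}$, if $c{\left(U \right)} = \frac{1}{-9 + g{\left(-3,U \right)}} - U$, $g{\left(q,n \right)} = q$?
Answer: $- \frac{133}{12} \approx -11.083$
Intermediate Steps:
$E{\left(s \right)} = -25 + 5 s$ ($E{\left(s \right)} = 5 \left(-5 + s\right) = -25 + 5 s$)
$v{\left(a \right)} = -10 + a$ ($v{\left(a \right)} = a + \left(-25 + 5 \cdot 3\right) = a + \left(-25 + 15\right) = a - 10 = -10 + a$)
$c{\left(U \right)} = - \frac{1}{12} - U$ ($c{\left(U \right)} = \frac{1}{-9 - 3} - U = \frac{1}{-12} - U = - \frac{1}{12} - U$)
$c{\left(C{\left(1 - 2 \right)} \right)} + v{\left(0 \right)} = \left(- \frac{1}{12} - \left(1 - 2\right)^{2}\right) + \left(-10 + 0\right) = \left(- \frac{1}{12} - \left(-1\right)^{2}\right) - 10 = \left(- \frac{1}{12} - 1\right) - 10 = - \frac{13}{12} - 10 = - \frac{133}{12}$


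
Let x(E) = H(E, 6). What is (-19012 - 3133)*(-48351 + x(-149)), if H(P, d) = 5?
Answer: 1070622170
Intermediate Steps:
x(E) = 5
(-19012 - 3133)*(-48351 + x(-149)) = (-19012 - 3133)*(-48351 + 5) = -22145*(-48346) = 1070622170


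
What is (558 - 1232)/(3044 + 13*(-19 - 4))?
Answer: -674/2745 ≈ -0.24554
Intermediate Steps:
(558 - 1232)/(3044 + 13*(-19 - 4)) = -674/(3044 + 13*(-23)) = -674/(3044 - 299) = -674/2745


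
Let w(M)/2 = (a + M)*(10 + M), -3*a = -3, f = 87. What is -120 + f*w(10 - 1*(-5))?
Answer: 69480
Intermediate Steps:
a = 1 (a = -⅓*(-3) = 1)
w(M) = 2*(1 + M)*(10 + M) (w(M) = 2*((1 + M)*(10 + M)) = 2*(1 + M)*(10 + M))
-120 + f*w(10 - 1*(-5)) = -120 + 87*(20 + 2*(10 - 1*(-5))² + 22*(10 - 1*(-5))) = -120 + 87*(20 + 2*(10 + 5)² + 22*(10 + 5)) = -120 + 87*(20 + 2*15² + 22*15) = -120 + 87*(20 + 2*225 + 330) = -120 + 87*(20 + 450 + 330) = -120 + 87*800 = -120 + 69600 = 69480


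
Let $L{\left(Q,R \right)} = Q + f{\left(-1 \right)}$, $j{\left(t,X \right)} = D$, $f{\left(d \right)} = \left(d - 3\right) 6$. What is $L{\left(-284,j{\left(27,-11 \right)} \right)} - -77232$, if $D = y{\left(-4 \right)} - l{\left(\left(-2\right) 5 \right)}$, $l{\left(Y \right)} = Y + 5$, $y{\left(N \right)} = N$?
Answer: $76924$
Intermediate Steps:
$l{\left(Y \right)} = 5 + Y$
$D = 1$ ($D = -4 - \left(5 - 10\right) = -4 - -5 = -4 + 5 = 1$)
$f{\left(d \right)} = -18 + 6 d$ ($f{\left(d \right)} = \left(-3 + d\right) 6 = -18 + 6 d$)
$j{\left(t,X \right)} = 1$
$L{\left(Q,R \right)} = -24 + Q$ ($L{\left(Q,R \right)} = Q + \left(-18 + 6 \left(-1\right)\right) = Q - 24 = -24 + Q$)
$L{\left(-284,j{\left(27,-11 \right)} \right)} - -77232 = \left(-24 - 284\right) - -77232 = -308 + 77232 = 76924$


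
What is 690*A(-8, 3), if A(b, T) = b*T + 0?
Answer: -16560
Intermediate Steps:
A(b, T) = T*b (A(b, T) = T*b + 0 = T*b)
690*A(-8, 3) = 690*(3*(-8)) = 690*(-24) = -16560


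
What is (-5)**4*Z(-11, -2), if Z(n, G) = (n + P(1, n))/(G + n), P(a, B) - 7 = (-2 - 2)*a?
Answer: 5000/13 ≈ 384.62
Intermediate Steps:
P(a, B) = 7 - 4*a (P(a, B) = 7 + (-2 - 2)*a = 7 - 4*a)
Z(n, G) = (3 + n)/(G + n) (Z(n, G) = (n + (7 - 4*1))/(G + n) = (n + (7 - 4))/(G + n) = (n + 3)/(G + n) = (3 + n)/(G + n))
(-5)**4*Z(-11, -2) = (-5)**4*((3 - 11)/(-2 - 11)) = 625*(-8/(-13)) = 625*(-1/13*(-8)) = 625*(8/13) = 5000/13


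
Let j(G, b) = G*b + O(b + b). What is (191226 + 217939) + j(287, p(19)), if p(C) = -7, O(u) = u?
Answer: 407142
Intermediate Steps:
j(G, b) = 2*b + G*b (j(G, b) = G*b + (b + b) = G*b + 2*b = 2*b + G*b)
(191226 + 217939) + j(287, p(19)) = (191226 + 217939) - 7*(2 + 287) = 409165 - 7*289 = 409165 - 2023 = 407142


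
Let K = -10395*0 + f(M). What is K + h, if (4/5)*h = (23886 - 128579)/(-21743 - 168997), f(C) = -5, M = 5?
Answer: -658267/152592 ≈ -4.3139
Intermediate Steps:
h = 104693/152592 (h = 5*((23886 - 128579)/(-21743 - 168997))/4 = 5*(-104693/(-190740))/4 = 5*(-104693*(-1/190740))/4 = (5/4)*(104693/190740) = 104693/152592 ≈ 0.68610)
K = -5 (K = -10395*0 - 5 = -315*0 - 5 = 0 - 5 = -5)
K + h = -5 + 104693/152592 = -658267/152592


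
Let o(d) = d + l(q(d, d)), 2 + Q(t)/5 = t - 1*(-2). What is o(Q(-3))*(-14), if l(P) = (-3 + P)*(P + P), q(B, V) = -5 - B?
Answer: -1750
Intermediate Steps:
l(P) = 2*P*(-3 + P) (l(P) = (-3 + P)*(2*P) = 2*P*(-3 + P))
Q(t) = 5*t (Q(t) = -10 + 5*(t - 1*(-2)) = -10 + 5*(t + 2) = -10 + 5*(2 + t) = -10 + (10 + 5*t) = 5*t)
o(d) = d + 2*(-8 - d)*(-5 - d) (o(d) = d + 2*(-5 - d)*(-3 + (-5 - d)) = d + 2*(-5 - d)*(-8 - d) = d + 2*(-8 - d)*(-5 - d))
o(Q(-3))*(-14) = (5*(-3) + 2*(5 + 5*(-3))*(8 + 5*(-3)))*(-14) = (-15 + 2*(5 - 15)*(8 - 15))*(-14) = (-15 + 2*(-10)*(-7))*(-14) = (-15 + 140)*(-14) = 125*(-14) = -1750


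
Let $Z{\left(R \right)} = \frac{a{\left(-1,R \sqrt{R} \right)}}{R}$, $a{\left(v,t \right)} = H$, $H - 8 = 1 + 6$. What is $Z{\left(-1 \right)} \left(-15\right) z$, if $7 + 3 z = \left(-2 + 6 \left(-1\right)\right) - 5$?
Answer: $-1500$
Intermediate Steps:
$H = 15$ ($H = 8 + \left(1 + 6\right) = 8 + 7 = 15$)
$a{\left(v,t \right)} = 15$
$Z{\left(R \right)} = \frac{15}{R}$
$z = - \frac{20}{3}$ ($z = - \frac{7}{3} + \frac{\left(-2 + 6 \left(-1\right)\right) - 5}{3} = - \frac{7}{3} + \frac{\left(-2 - 6\right) - 5}{3} = - \frac{7}{3} + \frac{-8 - 5}{3} = - \frac{7}{3} + \frac{1}{3} \left(-13\right) = - \frac{7}{3} - \frac{13}{3} = - \frac{20}{3} \approx -6.6667$)
$Z{\left(-1 \right)} \left(-15\right) z = \frac{15}{-1} \left(-15\right) \left(- \frac{20}{3}\right) = 15 \left(-1\right) \left(-15\right) \left(- \frac{20}{3}\right) = \left(-15\right) \left(-15\right) \left(- \frac{20}{3}\right) = 225 \left(- \frac{20}{3}\right) = -1500$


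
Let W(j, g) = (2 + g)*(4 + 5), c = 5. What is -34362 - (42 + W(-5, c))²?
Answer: -45387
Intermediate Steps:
W(j, g) = 18 + 9*g (W(j, g) = (2 + g)*9 = 18 + 9*g)
-34362 - (42 + W(-5, c))² = -34362 - (42 + (18 + 9*5))² = -34362 - (42 + (18 + 45))² = -34362 - (42 + 63)² = -34362 - 1*105² = -34362 - 1*11025 = -34362 - 11025 = -45387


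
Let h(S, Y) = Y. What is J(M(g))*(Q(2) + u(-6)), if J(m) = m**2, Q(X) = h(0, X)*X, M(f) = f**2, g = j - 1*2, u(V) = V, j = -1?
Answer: -162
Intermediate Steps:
g = -3 (g = -1 - 1*2 = -1 - 2 = -3)
Q(X) = X**2 (Q(X) = X*X = X**2)
J(M(g))*(Q(2) + u(-6)) = ((-3)**2)**2*(2**2 - 6) = 9**2*(4 - 6) = 81*(-2) = -162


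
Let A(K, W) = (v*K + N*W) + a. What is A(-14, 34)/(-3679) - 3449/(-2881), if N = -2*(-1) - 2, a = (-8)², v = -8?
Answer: 12181815/10599199 ≈ 1.1493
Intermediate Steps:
a = 64
N = 0 (N = 2 - 2 = 0)
A(K, W) = 64 - 8*K (A(K, W) = (-8*K + 0*W) + 64 = (-8*K + 0) + 64 = -8*K + 64 = 64 - 8*K)
A(-14, 34)/(-3679) - 3449/(-2881) = (64 - 8*(-14))/(-3679) - 3449/(-2881) = (64 + 112)*(-1/3679) - 3449*(-1/2881) = 176*(-1/3679) + 3449/2881 = -176/3679 + 3449/2881 = 12181815/10599199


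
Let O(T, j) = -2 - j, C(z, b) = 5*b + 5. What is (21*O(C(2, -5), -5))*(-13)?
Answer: -819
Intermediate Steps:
C(z, b) = 5 + 5*b
(21*O(C(2, -5), -5))*(-13) = (21*(-2 - 1*(-5)))*(-13) = (21*(-2 + 5))*(-13) = (21*3)*(-13) = 63*(-13) = -819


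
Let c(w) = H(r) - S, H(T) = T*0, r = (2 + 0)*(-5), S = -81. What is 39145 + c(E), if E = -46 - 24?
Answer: 39226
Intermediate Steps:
r = -10 (r = 2*(-5) = -10)
H(T) = 0
E = -70
c(w) = 81 (c(w) = 0 - 1*(-81) = 0 + 81 = 81)
39145 + c(E) = 39145 + 81 = 39226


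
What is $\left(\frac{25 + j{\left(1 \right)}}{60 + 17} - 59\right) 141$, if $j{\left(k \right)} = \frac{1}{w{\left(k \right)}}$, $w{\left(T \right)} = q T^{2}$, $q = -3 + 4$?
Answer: $- \frac{636897}{77} \approx -8271.4$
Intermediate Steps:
$q = 1$
$w{\left(T \right)} = T^{2}$ ($w{\left(T \right)} = 1 T^{2} = T^{2}$)
$j{\left(k \right)} = \frac{1}{k^{2}}$
$\left(\frac{25 + j{\left(1 \right)}}{60 + 17} - 59\right) 141 = \left(\frac{25 + 1^{-2}}{60 + 17} - 59\right) 141 = \left(\frac{25 + 1}{77} - 59\right) 141 = \left(26 \cdot \frac{1}{77} - 59\right) 141 = \left(\frac{26}{77} - 59\right) 141 = \left(- \frac{4517}{77}\right) 141 = - \frac{636897}{77}$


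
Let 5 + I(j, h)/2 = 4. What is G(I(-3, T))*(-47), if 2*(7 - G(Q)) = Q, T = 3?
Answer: -376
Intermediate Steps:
I(j, h) = -2 (I(j, h) = -10 + 2*4 = -10 + 8 = -2)
G(Q) = 7 - Q/2
G(I(-3, T))*(-47) = (7 - ½*(-2))*(-47) = (7 + 1)*(-47) = 8*(-47) = -376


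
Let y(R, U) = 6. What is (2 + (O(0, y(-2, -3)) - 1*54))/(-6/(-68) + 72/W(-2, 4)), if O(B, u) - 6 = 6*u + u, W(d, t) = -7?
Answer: 952/2427 ≈ 0.39225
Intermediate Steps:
O(B, u) = 6 + 7*u (O(B, u) = 6 + (6*u + u) = 6 + 7*u)
(2 + (O(0, y(-2, -3)) - 1*54))/(-6/(-68) + 72/W(-2, 4)) = (2 + ((6 + 7*6) - 1*54))/(-6/(-68) + 72/(-7)) = (2 + ((6 + 42) - 54))/(-6*(-1/68) + 72*(-1/7)) = (2 + (48 - 54))/(3/34 - 72/7) = (2 - 6)/(-2427/238) = -238/2427*(-4) = 952/2427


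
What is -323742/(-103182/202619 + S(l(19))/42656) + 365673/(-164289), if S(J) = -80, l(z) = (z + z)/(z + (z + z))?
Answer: 9576902441504734547/15119862060241 ≈ 6.3340e+5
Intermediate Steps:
l(z) = ⅔ (l(z) = (2*z)/(z + 2*z) = (2*z)/((3*z)) = (2*z)*(1/(3*z)) = ⅔)
-323742/(-103182/202619 + S(l(19))/42656) + 365673/(-164289) = -323742/(-103182/202619 - 80/42656) + 365673/(-164289) = -323742/(-103182*1/202619 - 80*1/42656) + 365673*(-1/164289) = -323742/(-103182/202619 - 5/2666) - 121891/54763 = -323742/(-276096307/540182254) - 121891/54763 = -323742*(-540182254/276096307) - 121891/54763 = 174879683274468/276096307 - 121891/54763 = 9576902441504734547/15119862060241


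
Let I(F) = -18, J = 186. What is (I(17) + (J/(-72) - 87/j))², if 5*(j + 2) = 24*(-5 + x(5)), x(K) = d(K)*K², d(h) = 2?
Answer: 726356401/1648656 ≈ 440.57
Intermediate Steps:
x(K) = 2*K²
j = 214 (j = -2 + (24*(-5 + 2*5²))/5 = -2 + (24*(-5 + 2*25))/5 = -2 + (24*(-5 + 50))/5 = -2 + (24*45)/5 = -2 + (⅕)*1080 = -2 + 216 = 214)
(I(17) + (J/(-72) - 87/j))² = (-18 + (186/(-72) - 87/214))² = (-18 + (186*(-1/72) - 87*1/214))² = (-18 + (-31/12 - 87/214))² = (-18 - 3839/1284)² = (-26951/1284)² = 726356401/1648656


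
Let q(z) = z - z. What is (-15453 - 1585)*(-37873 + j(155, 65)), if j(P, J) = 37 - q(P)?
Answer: 644649768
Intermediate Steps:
q(z) = 0
j(P, J) = 37 (j(P, J) = 37 - 1*0 = 37 + 0 = 37)
(-15453 - 1585)*(-37873 + j(155, 65)) = (-15453 - 1585)*(-37873 + 37) = -17038*(-37836) = 644649768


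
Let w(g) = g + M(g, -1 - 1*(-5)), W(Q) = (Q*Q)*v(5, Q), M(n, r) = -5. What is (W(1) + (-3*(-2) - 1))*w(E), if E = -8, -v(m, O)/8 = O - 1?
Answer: -65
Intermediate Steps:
v(m, O) = 8 - 8*O (v(m, O) = -8*(O - 1) = -8*(-1 + O) = 8 - 8*O)
W(Q) = Q²*(8 - 8*Q) (W(Q) = (Q*Q)*(8 - 8*Q) = Q²*(8 - 8*Q))
w(g) = -5 + g (w(g) = g - 5 = -5 + g)
(W(1) + (-3*(-2) - 1))*w(E) = (8*1²*(1 - 1*1) + (-3*(-2) - 1))*(-5 - 8) = (8*1*(1 - 1) + (6 - 1))*(-13) = (8*1*0 + 5)*(-13) = (0 + 5)*(-13) = 5*(-13) = -65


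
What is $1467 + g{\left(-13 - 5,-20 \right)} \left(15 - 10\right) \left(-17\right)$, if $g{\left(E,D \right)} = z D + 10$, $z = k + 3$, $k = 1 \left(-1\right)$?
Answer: $4017$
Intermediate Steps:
$k = -1$
$z = 2$ ($z = -1 + 3 = 2$)
$g{\left(E,D \right)} = 10 + 2 D$ ($g{\left(E,D \right)} = 2 D + 10 = 10 + 2 D$)
$1467 + g{\left(-13 - 5,-20 \right)} \left(15 - 10\right) \left(-17\right) = 1467 + \left(10 + 2 \left(-20\right)\right) \left(15 - 10\right) \left(-17\right) = 1467 + \left(10 - 40\right) 5 \left(-17\right) = 1467 - -2550 = 1467 + 2550 = 4017$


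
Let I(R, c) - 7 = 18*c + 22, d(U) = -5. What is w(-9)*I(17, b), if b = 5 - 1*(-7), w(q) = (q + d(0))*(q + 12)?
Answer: -10290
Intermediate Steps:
w(q) = (-5 + q)*(12 + q) (w(q) = (q - 5)*(q + 12) = (-5 + q)*(12 + q))
b = 12 (b = 5 + 7 = 12)
I(R, c) = 29 + 18*c (I(R, c) = 7 + (18*c + 22) = 7 + (22 + 18*c) = 29 + 18*c)
w(-9)*I(17, b) = (-60 + (-9)² + 7*(-9))*(29 + 18*12) = (-60 + 81 - 63)*(29 + 216) = -42*245 = -10290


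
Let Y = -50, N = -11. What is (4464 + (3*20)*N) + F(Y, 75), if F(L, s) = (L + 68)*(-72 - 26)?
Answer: 2040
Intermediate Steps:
F(L, s) = -6664 - 98*L (F(L, s) = (68 + L)*(-98) = -6664 - 98*L)
(4464 + (3*20)*N) + F(Y, 75) = (4464 + (3*20)*(-11)) + (-6664 - 98*(-50)) = (4464 + 60*(-11)) + (-6664 + 4900) = (4464 - 660) - 1764 = 3804 - 1764 = 2040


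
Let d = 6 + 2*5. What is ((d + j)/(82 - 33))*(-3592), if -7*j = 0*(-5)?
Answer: -57472/49 ≈ -1172.9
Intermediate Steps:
j = 0 (j = -0*(-5) = -1/7*0 = 0)
d = 16 (d = 6 + 10 = 16)
((d + j)/(82 - 33))*(-3592) = ((16 + 0)/(82 - 33))*(-3592) = (16/49)*(-3592) = -57472/49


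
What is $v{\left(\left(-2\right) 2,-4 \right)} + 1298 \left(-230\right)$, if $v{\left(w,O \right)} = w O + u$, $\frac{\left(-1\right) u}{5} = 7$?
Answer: $-298559$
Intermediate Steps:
$u = -35$ ($u = \left(-5\right) 7 = -35$)
$v{\left(w,O \right)} = -35 + O w$ ($v{\left(w,O \right)} = w O - 35 = O w - 35 = -35 + O w$)
$v{\left(\left(-2\right) 2,-4 \right)} + 1298 \left(-230\right) = \left(-35 - 4 \left(\left(-2\right) 2\right)\right) + 1298 \left(-230\right) = \left(-35 - -16\right) - 298540 = \left(-35 + 16\right) - 298540 = -19 - 298540 = -298559$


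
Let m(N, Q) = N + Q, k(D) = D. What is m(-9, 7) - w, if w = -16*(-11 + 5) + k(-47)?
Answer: -51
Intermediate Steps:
w = 49 (w = -16*(-11 + 5) - 47 = -16*(-6) - 47 = 96 - 47 = 49)
m(-9, 7) - w = (-9 + 7) - 1*49 = -2 - 49 = -51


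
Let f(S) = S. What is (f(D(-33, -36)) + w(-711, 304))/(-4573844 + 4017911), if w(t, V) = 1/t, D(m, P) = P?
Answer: 25597/395268363 ≈ 6.4759e-5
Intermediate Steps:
(f(D(-33, -36)) + w(-711, 304))/(-4573844 + 4017911) = (-36 + 1/(-711))/(-4573844 + 4017911) = (-36 - 1/711)/(-555933) = -25597/711*(-1/555933) = 25597/395268363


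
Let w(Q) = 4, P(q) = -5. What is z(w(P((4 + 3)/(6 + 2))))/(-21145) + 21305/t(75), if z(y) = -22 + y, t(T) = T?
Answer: 18019823/63435 ≈ 284.07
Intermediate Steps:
z(w(P((4 + 3)/(6 + 2))))/(-21145) + 21305/t(75) = (-22 + 4)/(-21145) + 21305/75 = -18*(-1/21145) + 21305*(1/75) = 18/21145 + 4261/15 = 18019823/63435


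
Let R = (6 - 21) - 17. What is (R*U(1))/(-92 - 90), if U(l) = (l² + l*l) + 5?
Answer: 16/13 ≈ 1.2308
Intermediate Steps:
R = -32 (R = -15 - 17 = -32)
U(l) = 5 + 2*l² (U(l) = (l² + l²) + 5 = 2*l² + 5 = 5 + 2*l²)
(R*U(1))/(-92 - 90) = (-32*(5 + 2*1²))/(-92 - 90) = -32*(5 + 2*1)/(-182) = -32*(5 + 2)*(-1/182) = -32*7*(-1/182) = -224*(-1/182) = 16/13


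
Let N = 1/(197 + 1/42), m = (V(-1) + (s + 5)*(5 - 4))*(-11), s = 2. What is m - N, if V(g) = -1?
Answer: -546192/8275 ≈ -66.005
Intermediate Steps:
m = -66 (m = (-1 + (2 + 5)*(5 - 4))*(-11) = (-1 + 7*1)*(-11) = (-1 + 7)*(-11) = 6*(-11) = -66)
N = 42/8275 (N = 1/(197 + 1/42) = 1/(8275/42) = 42/8275 ≈ 0.0050755)
m - N = -66 - 1*42/8275 = -66 - 42/8275 = -546192/8275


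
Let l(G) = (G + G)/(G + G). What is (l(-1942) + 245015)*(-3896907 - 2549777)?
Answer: -1579540726944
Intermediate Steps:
l(G) = 1 (l(G) = (2*G)/((2*G)) = (2*G)*(1/(2*G)) = 1)
(l(-1942) + 245015)*(-3896907 - 2549777) = (1 + 245015)*(-3896907 - 2549777) = 245016*(-6446684) = -1579540726944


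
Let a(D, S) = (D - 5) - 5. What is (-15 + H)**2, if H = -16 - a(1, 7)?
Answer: 484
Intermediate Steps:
a(D, S) = -10 + D (a(D, S) = (-5 + D) - 5 = -10 + D)
H = -7 (H = -16 - (-10 + 1) = -16 - 1*(-9) = -16 + 9 = -7)
(-15 + H)**2 = (-15 - 7)**2 = (-22)**2 = 484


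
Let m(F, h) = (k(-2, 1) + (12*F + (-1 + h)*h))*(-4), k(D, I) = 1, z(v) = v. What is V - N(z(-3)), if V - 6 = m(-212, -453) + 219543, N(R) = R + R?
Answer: -592921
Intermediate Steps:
N(R) = 2*R
m(F, h) = -4 - 48*F - 4*h*(-1 + h) (m(F, h) = (1 + (12*F + (-1 + h)*h))*(-4) = (1 + (12*F + h*(-1 + h)))*(-4) = (1 + 12*F + h*(-1 + h))*(-4) = -4 - 48*F - 4*h*(-1 + h))
V = -592927 (V = 6 + ((-4 - 48*(-212) - 4*(-453)² + 4*(-453)) + 219543) = 6 + ((-4 + 10176 - 4*205209 - 1812) + 219543) = 6 + ((-4 + 10176 - 820836 - 1812) + 219543) = 6 + (-812476 + 219543) = 6 - 592933 = -592927)
V - N(z(-3)) = -592927 - 2*(-3) = -592927 - 1*(-6) = -592927 + 6 = -592921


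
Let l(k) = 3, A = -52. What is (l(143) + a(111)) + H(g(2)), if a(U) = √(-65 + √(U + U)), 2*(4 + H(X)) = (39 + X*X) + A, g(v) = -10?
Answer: 85/2 + √(-65 + √222) ≈ 42.5 + 7.0782*I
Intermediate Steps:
H(X) = -21/2 + X²/2 (H(X) = -4 + ((39 + X*X) - 52)/2 = -4 + ((39 + X²) - 52)/2 = -4 + (-13 + X²)/2 = -4 + (-13/2 + X²/2) = -21/2 + X²/2)
a(U) = √(-65 + √2*√U) (a(U) = √(-65 + √(2*U)) = √(-65 + √2*√U))
(l(143) + a(111)) + H(g(2)) = (3 + √(-65 + √2*√111)) + (-21/2 + (½)*(-10)²) = (3 + √(-65 + √222)) + (-21/2 + (½)*100) = (3 + √(-65 + √222)) + (-21/2 + 50) = (3 + √(-65 + √222)) + 79/2 = 85/2 + √(-65 + √222)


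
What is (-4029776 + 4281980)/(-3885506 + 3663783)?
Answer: -252204/221723 ≈ -1.1375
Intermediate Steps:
(-4029776 + 4281980)/(-3885506 + 3663783) = 252204/(-221723) = 252204*(-1/221723) = -252204/221723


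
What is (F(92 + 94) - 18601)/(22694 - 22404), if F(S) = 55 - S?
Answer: -9366/145 ≈ -64.593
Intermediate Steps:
(F(92 + 94) - 18601)/(22694 - 22404) = ((55 - (92 + 94)) - 18601)/(22694 - 22404) = ((55 - 1*186) - 18601)/290 = ((55 - 186) - 18601)*(1/290) = (-131 - 18601)*(1/290) = -18732*1/290 = -9366/145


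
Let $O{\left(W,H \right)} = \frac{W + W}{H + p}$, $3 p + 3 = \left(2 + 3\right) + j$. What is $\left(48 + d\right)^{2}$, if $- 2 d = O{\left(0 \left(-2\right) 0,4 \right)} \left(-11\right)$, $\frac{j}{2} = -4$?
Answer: $2304$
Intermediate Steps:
$j = -8$ ($j = 2 \left(-4\right) = -8$)
$p = -2$ ($p = -1 + \frac{\left(2 + 3\right) - 8}{3} = -1 + \frac{5 - 8}{3} = -1 + \frac{1}{3} \left(-3\right) = -1 - 1 = -2$)
$O{\left(W,H \right)} = \frac{2 W}{-2 + H}$ ($O{\left(W,H \right)} = \frac{W + W}{H - 2} = \frac{2 W}{-2 + H}$)
$d = 0$ ($d = - \frac{\frac{2 \cdot 0 \left(-2\right) 0}{-2 + 4} \left(-11\right)}{2} = - \frac{\frac{2 \cdot 0 \cdot 0}{2} \left(-11\right)}{2} = - \frac{2 \cdot 0 \cdot \frac{1}{2} \left(-11\right)}{2} = - \frac{0 \left(-11\right)}{2} = \left(- \frac{1}{2}\right) 0 = 0$)
$\left(48 + d\right)^{2} = \left(48 + 0\right)^{2} = 48^{2} = 2304$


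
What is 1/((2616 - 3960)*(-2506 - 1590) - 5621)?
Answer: 1/5499403 ≈ 1.8184e-7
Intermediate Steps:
1/((2616 - 3960)*(-2506 - 1590) - 5621) = 1/(-1344*(-4096) - 5621) = 1/(5505024 - 5621) = 1/5499403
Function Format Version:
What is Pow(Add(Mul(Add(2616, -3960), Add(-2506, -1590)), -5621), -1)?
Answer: Rational(1, 5499403) ≈ 1.8184e-7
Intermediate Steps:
Pow(Add(Mul(Add(2616, -3960), Add(-2506, -1590)), -5621), -1) = Pow(Add(Mul(-1344, -4096), -5621), -1) = Pow(Add(5505024, -5621), -1) = Pow(5499403, -1) = Rational(1, 5499403)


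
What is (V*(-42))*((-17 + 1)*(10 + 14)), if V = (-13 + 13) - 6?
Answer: -96768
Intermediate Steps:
V = -6 (V = 0 - 6 = -6)
(V*(-42))*((-17 + 1)*(10 + 14)) = (-6*(-42))*((-17 + 1)*(10 + 14)) = 252*(-16*24) = 252*(-384) = -96768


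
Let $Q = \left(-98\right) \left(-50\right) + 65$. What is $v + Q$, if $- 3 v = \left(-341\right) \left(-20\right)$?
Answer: $\frac{8075}{3} \approx 2691.7$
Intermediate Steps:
$Q = 4965$ ($Q = 4900 + 65 = 4965$)
$v = - \frac{6820}{3}$ ($v = - \frac{\left(-341\right) \left(-20\right)}{3} = \left(- \frac{1}{3}\right) 6820 = - \frac{6820}{3} \approx -2273.3$)
$v + Q = - \frac{6820}{3} + 4965 = \frac{8075}{3}$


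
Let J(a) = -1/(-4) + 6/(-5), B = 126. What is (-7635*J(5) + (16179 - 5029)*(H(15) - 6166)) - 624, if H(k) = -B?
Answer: -280596683/4 ≈ -7.0149e+7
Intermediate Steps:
H(k) = -126 (H(k) = -1*126 = -126)
J(a) = -19/20 (J(a) = -1*(-¼) + 6*(-⅕) = ¼ - 6/5 = -19/20)
(-7635*J(5) + (16179 - 5029)*(H(15) - 6166)) - 624 = (-7635*(-19/20) + (16179 - 5029)*(-126 - 6166)) - 624 = (29013/4 + 11150*(-6292)) - 624 = (29013/4 - 70155800) - 624 = -280594187/4 - 624 = -280596683/4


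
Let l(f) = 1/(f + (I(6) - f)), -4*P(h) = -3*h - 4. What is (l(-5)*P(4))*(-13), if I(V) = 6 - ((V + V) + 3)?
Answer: 52/9 ≈ 5.7778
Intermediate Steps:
P(h) = 1 + 3*h/4 (P(h) = -(-3*h - 4)/4 = -(-4 - 3*h)/4 = 1 + 3*h/4)
I(V) = 3 - 2*V (I(V) = 6 - (2*V + 3) = 6 - (3 + 2*V) = 6 + (-3 - 2*V) = 3 - 2*V)
l(f) = -1/9 (l(f) = 1/(f + ((3 - 2*6) - f)) = 1/(f + ((3 - 12) - f)) = 1/(f + (-9 - f)) = 1/(-9) = -1/9)
(l(-5)*P(4))*(-13) = -(1 + (3/4)*4)/9*(-13) = -(1 + 3)/9*(-13) = -1/9*4*(-13) = -4/9*(-13) = 52/9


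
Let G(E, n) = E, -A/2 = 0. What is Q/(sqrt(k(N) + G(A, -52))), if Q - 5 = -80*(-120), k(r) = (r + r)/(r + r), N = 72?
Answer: 9605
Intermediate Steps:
A = 0 (A = -2*0 = 0)
k(r) = 1 (k(r) = (2*r)/((2*r)) = (2*r)*(1/(2*r)) = 1)
Q = 9605 (Q = 5 - 80*(-120) = 5 + 9600 = 9605)
Q/(sqrt(k(N) + G(A, -52))) = 9605/(sqrt(1 + 0)) = 9605/(sqrt(1)) = 9605/1 = 9605*1 = 9605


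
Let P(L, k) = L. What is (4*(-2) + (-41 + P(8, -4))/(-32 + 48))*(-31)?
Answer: 4991/16 ≈ 311.94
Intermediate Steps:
(4*(-2) + (-41 + P(8, -4))/(-32 + 48))*(-31) = (4*(-2) + (-41 + 8)/(-32 + 48))*(-31) = (-8 - 33/16)*(-31) = -161/16*(-31) = 4991/16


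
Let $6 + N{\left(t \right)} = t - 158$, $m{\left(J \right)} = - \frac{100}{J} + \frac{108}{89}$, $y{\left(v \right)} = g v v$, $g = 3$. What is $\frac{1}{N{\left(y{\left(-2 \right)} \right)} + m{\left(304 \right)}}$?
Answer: $- \frac{6764}{1022145} \approx -0.0066175$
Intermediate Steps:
$y{\left(v \right)} = 3 v^{2}$ ($y{\left(v \right)} = 3 v v = 3 v^{2}$)
$m{\left(J \right)} = \frac{108}{89} - \frac{100}{J}$ ($m{\left(J \right)} = - \frac{100}{J} + 108 \cdot \frac{1}{89} = - \frac{100}{J} + \frac{108}{89} = \frac{108}{89} - \frac{100}{J}$)
$N{\left(t \right)} = -164 + t$ ($N{\left(t \right)} = -6 + \left(t - 158\right) = -6 + \left(-158 + t\right) = -164 + t$)
$\frac{1}{N{\left(y{\left(-2 \right)} \right)} + m{\left(304 \right)}} = \frac{1}{\left(-164 + 3 \left(-2\right)^{2}\right) + \left(\frac{108}{89} - \frac{100}{304}\right)} = \frac{1}{\left(-164 + 3 \cdot 4\right) + \left(\frac{108}{89} - \frac{25}{76}\right)} = \frac{1}{\left(-164 + 12\right) + \left(\frac{108}{89} - \frac{25}{76}\right)} = \frac{1}{-152 + \frac{5983}{6764}} = \frac{1}{- \frac{1022145}{6764}} = - \frac{6764}{1022145}$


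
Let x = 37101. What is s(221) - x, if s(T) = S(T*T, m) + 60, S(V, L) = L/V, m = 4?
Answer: -1809119477/48841 ≈ -37041.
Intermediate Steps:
s(T) = 60 + 4/T² (s(T) = 4/((T*T)) + 60 = 4/(T²) + 60 = 4/T² + 60 = 60 + 4/T²)
s(221) - x = (60 + 4/221²) - 1*37101 = (60 + 4*(1/48841)) - 37101 = (60 + 4/48841) - 37101 = 2930464/48841 - 37101 = -1809119477/48841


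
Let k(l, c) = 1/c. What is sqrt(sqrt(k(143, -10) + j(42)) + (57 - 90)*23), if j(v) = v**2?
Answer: sqrt(-75900 + 10*sqrt(176390))/10 ≈ 26.777*I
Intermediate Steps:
sqrt(sqrt(k(143, -10) + j(42)) + (57 - 90)*23) = sqrt(sqrt(1/(-10) + 42**2) + (57 - 90)*23) = sqrt(sqrt(-1/10 + 1764) - 33*23) = sqrt(sqrt(17639/10) - 759) = sqrt(sqrt(176390)/10 - 759) = sqrt(-759 + sqrt(176390)/10)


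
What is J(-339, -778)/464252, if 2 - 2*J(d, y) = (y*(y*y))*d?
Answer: -79819406363/464252 ≈ -1.7193e+5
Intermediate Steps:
J(d, y) = 1 - d*y**3/2 (J(d, y) = 1 - y*(y*y)*d/2 = 1 - y*y**2*d/2 = 1 - y**3*d/2 = 1 - d*y**3/2)
J(-339, -778)/464252 = (1 - 1/2*(-339)*(-778)**3)/464252 = (1 - 1/2*(-339)*(-470910952))*(1/464252) = (1 - 79819406364)*(1/464252) = -79819406363*1/464252 = -79819406363/464252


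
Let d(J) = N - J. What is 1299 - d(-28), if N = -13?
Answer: 1284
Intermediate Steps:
d(J) = -13 - J
1299 - d(-28) = 1299 - (-13 - 1*(-28)) = 1299 - (-13 + 28) = 1299 - 1*15 = 1299 - 15 = 1284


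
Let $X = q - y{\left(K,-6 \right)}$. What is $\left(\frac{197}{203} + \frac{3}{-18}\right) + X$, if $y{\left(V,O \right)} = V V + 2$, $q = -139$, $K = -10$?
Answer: $- \frac{292559}{1218} \approx -240.2$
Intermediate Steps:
$y{\left(V,O \right)} = 2 + V^{2}$ ($y{\left(V,O \right)} = V^{2} + 2 = 2 + V^{2}$)
$X = -241$ ($X = -139 - \left(2 + \left(-10\right)^{2}\right) = -139 - \left(2 + 100\right) = -139 - 102 = -241$)
$\left(\frac{197}{203} + \frac{3}{-18}\right) + X = \left(\frac{197}{203} + \frac{3}{-18}\right) - 241 = \left(197 \cdot \frac{1}{203} + 3 \left(- \frac{1}{18}\right)\right) - 241 = \left(\frac{197}{203} - \frac{1}{6}\right) - 241 = \frac{979}{1218} - 241 = - \frac{292559}{1218}$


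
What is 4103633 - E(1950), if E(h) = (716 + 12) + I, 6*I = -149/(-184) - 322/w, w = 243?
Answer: 1100694553201/268272 ≈ 4.1029e+6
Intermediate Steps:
I = -23041/268272 (I = (-149/(-184) - 322/243)/6 = (-149*(-1/184) - 322*1/243)/6 = (149/184 - 322/243)/6 = (⅙)*(-23041/44712) = -23041/268272 ≈ -0.085887)
E(h) = 195278975/268272 (E(h) = (716 + 12) - 23041/268272 = 728 - 23041/268272 = 195278975/268272)
4103633 - E(1950) = 4103633 - 1*195278975/268272 = 4103633 - 195278975/268272 = 1100694553201/268272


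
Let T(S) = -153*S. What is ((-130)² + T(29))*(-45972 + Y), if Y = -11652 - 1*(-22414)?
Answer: -438822230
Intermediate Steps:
Y = 10762 (Y = -11652 + 22414 = 10762)
((-130)² + T(29))*(-45972 + Y) = ((-130)² - 153*29)*(-45972 + 10762) = (16900 - 4437)*(-35210) = 12463*(-35210) = -438822230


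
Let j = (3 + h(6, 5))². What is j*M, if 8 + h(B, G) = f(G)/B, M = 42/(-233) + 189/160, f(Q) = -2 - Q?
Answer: 17028991/447360 ≈ 38.065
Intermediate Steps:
M = 37317/37280 (M = 42*(-1/233) + 189*(1/160) = -42/233 + 189/160 = 37317/37280 ≈ 1.0010)
h(B, G) = -8 + (-2 - G)/B
j = 1369/36 (j = (3 + (-2 - 1*5 - 8*6)/6)² = (3 + (-2 - 5 - 48)/6)² = (3 + (⅙)*(-55))² = (3 - 55/6)² = (-37/6)² = 1369/36 ≈ 38.028)
j*M = (1369/36)*(37317/37280) = 17028991/447360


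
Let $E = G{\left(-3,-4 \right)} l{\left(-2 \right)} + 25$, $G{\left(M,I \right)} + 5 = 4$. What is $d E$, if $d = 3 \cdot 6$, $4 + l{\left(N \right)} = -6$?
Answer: $630$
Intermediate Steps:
$l{\left(N \right)} = -10$ ($l{\left(N \right)} = -4 - 6 = -10$)
$d = 18$
$G{\left(M,I \right)} = -1$ ($G{\left(M,I \right)} = -5 + 4 = -1$)
$E = 35$ ($E = \left(-1\right) \left(-10\right) + 25 = 10 + 25 = 35$)
$d E = 18 \cdot 35 = 630$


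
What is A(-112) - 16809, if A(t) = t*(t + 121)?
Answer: -17817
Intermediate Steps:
A(t) = t*(121 + t)
A(-112) - 16809 = -112*(121 - 112) - 16809 = -112*9 - 16809 = -1008 - 16809 = -17817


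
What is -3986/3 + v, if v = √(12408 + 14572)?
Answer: -3986/3 + 2*√6745 ≈ -1164.4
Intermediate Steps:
v = 2*√6745 (v = √26980 = 2*√6745 ≈ 164.26)
-3986/3 + v = -3986/3 + 2*√6745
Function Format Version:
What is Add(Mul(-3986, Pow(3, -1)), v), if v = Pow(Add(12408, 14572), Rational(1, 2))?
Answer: Add(Rational(-3986, 3), Mul(2, Pow(6745, Rational(1, 2)))) ≈ -1164.4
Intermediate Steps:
v = Mul(2, Pow(6745, Rational(1, 2))) (v = Pow(26980, Rational(1, 2)) = Mul(2, Pow(6745, Rational(1, 2))) ≈ 164.26)
Add(Mul(-3986, Pow(3, -1)), v) = Add(Mul(-3986, Pow(3, -1)), Mul(2, Pow(6745, Rational(1, 2)))) = Add(Mul(-3986, Rational(1, 3)), Mul(2, Pow(6745, Rational(1, 2)))) = Add(Rational(-3986, 3), Mul(2, Pow(6745, Rational(1, 2))))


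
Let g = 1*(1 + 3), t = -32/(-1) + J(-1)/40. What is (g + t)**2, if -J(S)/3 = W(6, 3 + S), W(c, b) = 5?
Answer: 81225/64 ≈ 1269.1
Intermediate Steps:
J(S) = -15 (J(S) = -3*5 = -15)
t = 253/8 (t = -32/(-1) - 15/40 = -32*(-1) - 15*1/40 = 32 - 3/8 = 253/8 ≈ 31.625)
g = 4 (g = 1*4 = 4)
(g + t)**2 = (4 + 253/8)**2 = (285/8)**2 = 81225/64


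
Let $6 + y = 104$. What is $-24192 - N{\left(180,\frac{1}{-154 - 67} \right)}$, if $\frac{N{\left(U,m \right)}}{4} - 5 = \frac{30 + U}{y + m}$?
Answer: $- \frac{174848308}{7219} \approx -24221.0$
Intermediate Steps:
$y = 98$ ($y = -6 + 104 = 98$)
$N{\left(U,m \right)} = 20 + \frac{4 \left(30 + U\right)}{98 + m}$ ($N{\left(U,m \right)} = 20 + 4 \frac{30 + U}{98 + m} = 20 + \frac{4 \left(30 + U\right)}{98 + m}$)
$-24192 - N{\left(180,\frac{1}{-154 - 67} \right)} = -24192 - \frac{4 \left(520 + 180 + \frac{5}{-154 - 67}\right)}{98 + \frac{1}{-154 - 67}} = -24192 - \frac{4 \left(520 + 180 + \frac{5}{-221}\right)}{98 + \frac{1}{-221}} = -24192 - \frac{4 \left(520 + 180 + 5 \left(- \frac{1}{221}\right)\right)}{98 - \frac{1}{221}} = -24192 - \frac{4 \left(520 + 180 - \frac{5}{221}\right)}{\frac{21657}{221}} = -24192 - 4 \cdot \frac{221}{21657} \cdot \frac{154695}{221} = -24192 - \frac{206260}{7219} = - \frac{174848308}{7219}$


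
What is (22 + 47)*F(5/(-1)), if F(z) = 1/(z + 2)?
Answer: -23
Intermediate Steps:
F(z) = 1/(2 + z)
(22 + 47)*F(5/(-1)) = (22 + 47)/(2 + 5/(-1)) = 69/(2 + 5*(-1)) = 69/(2 - 5) = 69/(-3) = 69*(-⅓) = -23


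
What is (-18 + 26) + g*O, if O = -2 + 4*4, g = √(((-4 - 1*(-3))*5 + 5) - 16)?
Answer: 8 + 56*I ≈ 8.0 + 56.0*I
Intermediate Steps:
g = 4*I (g = √(((-4 + 3)*5 + 5) - 16) = √((-1*5 + 5) - 16) = √((-5 + 5) - 16) = √(0 - 16) = √(-16) = 4*I ≈ 4.0*I)
O = 14 (O = -2 + 16 = 14)
(-18 + 26) + g*O = (-18 + 26) + (4*I)*14 = 8 + 56*I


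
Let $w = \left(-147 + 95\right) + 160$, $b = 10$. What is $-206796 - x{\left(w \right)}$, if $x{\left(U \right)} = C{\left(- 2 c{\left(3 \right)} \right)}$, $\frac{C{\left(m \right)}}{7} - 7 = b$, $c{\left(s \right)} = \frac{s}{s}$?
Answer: $-206915$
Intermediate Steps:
$c{\left(s \right)} = 1$
$C{\left(m \right)} = 119$ ($C{\left(m \right)} = 49 + 7 \cdot 10 = 49 + 70 = 119$)
$w = 108$ ($w = -52 + 160 = 108$)
$x{\left(U \right)} = 119$
$-206796 - x{\left(w \right)} = -206796 - 119 = -206915$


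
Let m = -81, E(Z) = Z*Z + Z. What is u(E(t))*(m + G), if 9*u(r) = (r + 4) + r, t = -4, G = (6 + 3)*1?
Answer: -224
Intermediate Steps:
G = 9 (G = 9*1 = 9)
E(Z) = Z + Z² (E(Z) = Z² + Z = Z + Z²)
u(r) = 4/9 + 2*r/9 (u(r) = ((r + 4) + r)/9 = ((4 + r) + r)/9 = (4 + 2*r)/9 = 4/9 + 2*r/9)
u(E(t))*(m + G) = (4/9 + 2*(-4*(1 - 4))/9)*(-81 + 9) = (4/9 + 2*(-4*(-3))/9)*(-72) = (4/9 + (2/9)*12)*(-72) = (4/9 + 8/3)*(-72) = (28/9)*(-72) = -224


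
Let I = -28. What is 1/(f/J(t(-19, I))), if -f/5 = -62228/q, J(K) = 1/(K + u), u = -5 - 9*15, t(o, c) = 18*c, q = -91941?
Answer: 91941/200374160 ≈ 0.00045885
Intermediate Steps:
u = -140 (u = -5 - 135 = -140)
J(K) = 1/(-140 + K) (J(K) = 1/(K - 140) = 1/(-140 + K))
f = -311140/91941 (f = -(-311140)/(-91941) = -(-311140)*(-1)/91941 = -5*62228/91941 = -311140/91941 ≈ -3.3841)
1/(f/J(t(-19, I))) = 1/(-311140/(91941*(1/(-140 + 18*(-28))))) = 1/(-311140/(91941*(1/(-140 - 504)))) = 1/(-311140/(91941*(1/(-644)))) = 1/(-311140/(91941*(-1/644))) = 1/(-311140/91941*(-644)) = 1/(200374160/91941) = 91941/200374160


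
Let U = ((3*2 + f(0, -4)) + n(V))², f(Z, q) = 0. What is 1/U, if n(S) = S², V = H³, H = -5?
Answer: 1/244328161 ≈ 4.0929e-9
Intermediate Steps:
V = -125 (V = (-5)³ = -125)
U = 244328161 (U = ((3*2 + 0) + (-125)²)² = ((6 + 0) + 15625)² = (6 + 15625)² = 15631² = 244328161)
1/U = 1/244328161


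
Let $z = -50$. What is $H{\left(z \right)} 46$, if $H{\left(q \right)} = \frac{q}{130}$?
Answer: $- \frac{230}{13} \approx -17.692$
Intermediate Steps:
$H{\left(q \right)} = \frac{q}{130}$ ($H{\left(q \right)} = q \frac{1}{130} = \frac{q}{130}$)
$H{\left(z \right)} 46 = \frac{1}{130} \left(-50\right) 46 = \left(- \frac{5}{13}\right) 46 = - \frac{230}{13}$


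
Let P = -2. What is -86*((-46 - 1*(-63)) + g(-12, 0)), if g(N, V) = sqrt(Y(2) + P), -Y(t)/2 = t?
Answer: -1462 - 86*I*sqrt(6) ≈ -1462.0 - 210.66*I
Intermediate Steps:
Y(t) = -2*t
g(N, V) = I*sqrt(6) (g(N, V) = sqrt(-2*2 - 2) = sqrt(-4 - 2) = sqrt(-6) = I*sqrt(6))
-86*((-46 - 1*(-63)) + g(-12, 0)) = -86*((-46 - 1*(-63)) + I*sqrt(6)) = -86*((-46 + 63) + I*sqrt(6)) = -86*(17 + I*sqrt(6)) = -1462 - 86*I*sqrt(6)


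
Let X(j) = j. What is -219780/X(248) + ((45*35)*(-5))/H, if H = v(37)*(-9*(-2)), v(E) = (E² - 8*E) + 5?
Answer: -8465405/9548 ≈ -886.62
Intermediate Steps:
v(E) = 5 + E² - 8*E
H = 19404 (H = (5 + 37² - 8*37)*(-9*(-2)) = (5 + 1369 - 296)*18 = 1078*18 = 19404)
-219780/X(248) + ((45*35)*(-5))/H = -219780/248 + ((45*35)*(-5))/19404 = -219780*1/248 + (1575*(-5))*(1/19404) = -54945/62 - 7875*1/19404 = -54945/62 - 125/308 = -8465405/9548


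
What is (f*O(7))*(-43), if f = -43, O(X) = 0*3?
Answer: 0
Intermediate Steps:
O(X) = 0
(f*O(7))*(-43) = -43*0*(-43) = 0*(-43) = 0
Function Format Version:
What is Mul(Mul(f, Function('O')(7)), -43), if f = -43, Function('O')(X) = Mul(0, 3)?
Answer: 0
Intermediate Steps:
Function('O')(X) = 0
Mul(Mul(f, Function('O')(7)), -43) = Mul(Mul(-43, 0), -43) = Mul(0, -43) = 0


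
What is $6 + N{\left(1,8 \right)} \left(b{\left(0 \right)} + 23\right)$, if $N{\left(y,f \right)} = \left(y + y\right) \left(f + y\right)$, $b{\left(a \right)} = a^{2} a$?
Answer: $420$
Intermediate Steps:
$b{\left(a \right)} = a^{3}$
$N{\left(y,f \right)} = 2 y \left(f + y\right)$
$6 + N{\left(1,8 \right)} \left(b{\left(0 \right)} + 23\right) = 6 + 2 \cdot 1 \left(8 + 1\right) \left(0^{3} + 23\right) = 6 + 2 \cdot 1 \cdot 9 \left(0 + 23\right) = 6 + 18 \cdot 23 = 6 + 414 = 420$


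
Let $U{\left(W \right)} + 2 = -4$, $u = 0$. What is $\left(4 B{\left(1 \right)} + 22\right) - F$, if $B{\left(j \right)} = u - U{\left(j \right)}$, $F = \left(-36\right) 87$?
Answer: $3178$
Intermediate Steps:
$U{\left(W \right)} = -6$ ($U{\left(W \right)} = -2 - 4 = -6$)
$F = -3132$
$B{\left(j \right)} = 6$ ($B{\left(j \right)} = 0 - -6 = 0 + 6 = 6$)
$\left(4 B{\left(1 \right)} + 22\right) - F = \left(4 \cdot 6 + 22\right) - -3132 = \left(24 + 22\right) + 3132 = 46 + 3132 = 3178$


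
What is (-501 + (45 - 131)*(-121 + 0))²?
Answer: 98109025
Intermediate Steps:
(-501 + (45 - 131)*(-121 + 0))² = (-501 - 86*(-121))² = (-501 + 10406)² = 9905² = 98109025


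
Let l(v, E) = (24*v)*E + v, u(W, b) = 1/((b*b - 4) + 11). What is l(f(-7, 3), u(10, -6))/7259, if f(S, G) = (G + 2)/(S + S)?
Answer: -335/4369918 ≈ -7.6660e-5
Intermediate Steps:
f(S, G) = (2 + G)/(2*S) (f(S, G) = (2 + G)/((2*S)) = (2 + G)*(1/(2*S)) = (2 + G)/(2*S))
u(W, b) = 1/(7 + b²) (u(W, b) = 1/((b² - 4) + 11) = 1/((-4 + b²) + 11) = 1/(7 + b²))
l(v, E) = v + 24*E*v (l(v, E) = 24*E*v + v = v + 24*E*v)
l(f(-7, 3), u(10, -6))/7259 = (((½)*(2 + 3)/(-7))*(1 + 24/(7 + (-6)²)))/7259 = (((½)*(-⅐)*5)*(1 + 24/(7 + 36)))*(1/7259) = -5*(1 + 24/43)/14*(1/7259) = -5/14*67/43*(1/7259) = -335/602*1/7259 = -335/4369918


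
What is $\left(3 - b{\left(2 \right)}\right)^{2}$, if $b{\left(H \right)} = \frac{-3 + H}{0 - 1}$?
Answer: $4$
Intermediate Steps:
$b{\left(H \right)} = 3 - H$ ($b{\left(H \right)} = \frac{-3 + H}{-1} = \left(-3 + H\right) \left(-1\right) = 3 - H$)
$\left(3 - b{\left(2 \right)}\right)^{2} = \left(3 - \left(3 - 2\right)\right)^{2} = \left(3 - 1\right)^{2} = 2^{2} = 4$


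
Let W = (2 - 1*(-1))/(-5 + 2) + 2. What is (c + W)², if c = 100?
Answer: 10201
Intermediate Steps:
W = 1 (W = (2 + 1)/(-3) + 2 = 3*(-⅓) + 2 = -1 + 2 = 1)
(c + W)² = (100 + 1)² = 101² = 10201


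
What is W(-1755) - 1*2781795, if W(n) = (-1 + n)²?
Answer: 301741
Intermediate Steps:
W(-1755) - 1*2781795 = (-1 - 1755)² - 1*2781795 = (-1756)² - 2781795 = 3083536 - 2781795 = 301741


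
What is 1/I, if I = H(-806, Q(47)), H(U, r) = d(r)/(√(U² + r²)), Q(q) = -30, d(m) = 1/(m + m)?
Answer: -120*√162634 ≈ -48394.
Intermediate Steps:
d(m) = 1/(2*m)
H(U, r) = 1/(2*r*√(U² + r²)) (H(U, r) = (1/(2*r))/(√(U² + r²)) = (1/(2*r))/√(U² + r²) = 1/(2*r*√(U² + r²)))
I = -√162634/19516080 (I = (½)/(-30*√((-806)² + (-30)²)) = (½)*(-1/30)/√(649636 + 900) = (½)*(-1/30)/√650536 = (½)*(-1/30)*(√162634/325268) = -√162634/19516080 ≈ -2.0664e-5)
1/I = 1/(-√162634/19516080) = -120*√162634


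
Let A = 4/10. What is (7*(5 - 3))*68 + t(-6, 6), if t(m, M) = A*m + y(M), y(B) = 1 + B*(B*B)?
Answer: 5833/5 ≈ 1166.6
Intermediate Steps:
y(B) = 1 + B³ (y(B) = 1 + B*B² = 1 + B³)
A = ⅖ (A = 4*(⅒) = ⅖ ≈ 0.40000)
t(m, M) = 1 + M³ + 2*m/5 (t(m, M) = 2*m/5 + (1 + M³) = 1 + M³ + 2*m/5)
(7*(5 - 3))*68 + t(-6, 6) = (7*(5 - 3))*68 + (1 + 6³ + (⅖)*(-6)) = (7*2)*68 + (1 + 216 - 12/5) = 14*68 + 1073/5 = 952 + 1073/5 = 5833/5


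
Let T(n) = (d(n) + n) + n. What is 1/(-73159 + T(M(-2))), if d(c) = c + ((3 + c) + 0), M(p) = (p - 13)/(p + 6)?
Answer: -1/73171 ≈ -1.3667e-5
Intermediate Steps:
M(p) = (-13 + p)/(6 + p)
d(c) = 3 + 2*c (d(c) = c + (3 + c) = 3 + 2*c)
T(n) = 3 + 4*n (T(n) = ((3 + 2*n) + n) + n = (3 + 3*n) + n = 3 + 4*n)
1/(-73159 + T(M(-2))) = 1/(-73159 + (3 + 4*((-13 - 2)/(6 - 2)))) = 1/(-73159 + (3 + 4*(-15/4))) = 1/(-73159 + (3 - 15)) = 1/(-73159 - 12) = 1/(-73171) = -1/73171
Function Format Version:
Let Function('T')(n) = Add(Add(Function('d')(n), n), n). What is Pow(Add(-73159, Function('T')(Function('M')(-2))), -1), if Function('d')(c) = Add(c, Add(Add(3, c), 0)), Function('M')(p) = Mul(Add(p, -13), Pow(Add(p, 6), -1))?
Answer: Rational(-1, 73171) ≈ -1.3667e-5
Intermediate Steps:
Function('M')(p) = Mul(Pow(Add(6, p), -1), Add(-13, p)) (Function('M')(p) = Mul(Add(-13, p), Pow(Add(6, p), -1)) = Mul(Pow(Add(6, p), -1), Add(-13, p)))
Function('d')(c) = Add(3, Mul(2, c)) (Function('d')(c) = Add(c, Add(3, c)) = Add(3, Mul(2, c)))
Function('T')(n) = Add(3, Mul(4, n)) (Function('T')(n) = Add(Add(Add(3, Mul(2, n)), n), n) = Add(Add(3, Mul(3, n)), n) = Add(3, Mul(4, n)))
Pow(Add(-73159, Function('T')(Function('M')(-2))), -1) = Pow(Add(-73159, Add(3, Mul(4, Mul(Pow(Add(6, -2), -1), Add(-13, -2))))), -1) = Pow(Add(-73159, Add(3, Mul(4, Mul(Pow(4, -1), -15)))), -1) = Pow(Add(-73159, Add(3, Mul(4, Mul(Rational(1, 4), -15)))), -1) = Pow(Add(-73159, Add(3, Mul(4, Rational(-15, 4)))), -1) = Pow(Add(-73159, Add(3, -15)), -1) = Pow(Add(-73159, -12), -1) = Pow(-73171, -1) = Rational(-1, 73171)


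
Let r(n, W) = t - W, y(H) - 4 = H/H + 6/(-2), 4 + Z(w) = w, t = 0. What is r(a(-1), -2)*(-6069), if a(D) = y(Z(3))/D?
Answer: -12138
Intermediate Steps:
Z(w) = -4 + w
y(H) = 2 (y(H) = 4 + (H/H + 6/(-2)) = 4 + (1 + 6*(-½)) = 4 + (1 - 3) = 4 - 2 = 2)
a(D) = 2/D
r(n, W) = -W (r(n, W) = 0 - W = -W)
r(a(-1), -2)*(-6069) = -1*(-2)*(-6069) = 2*(-6069) = -12138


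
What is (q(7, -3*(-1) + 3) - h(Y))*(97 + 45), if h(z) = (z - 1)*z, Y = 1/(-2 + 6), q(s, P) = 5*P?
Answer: 34293/8 ≈ 4286.6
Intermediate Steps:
Y = ¼ (Y = 1/4 = ¼ ≈ 0.25000)
h(z) = z*(-1 + z) (h(z) = (-1 + z)*z = z*(-1 + z))
(q(7, -3*(-1) + 3) - h(Y))*(97 + 45) = (5*(-3*(-1) + 3) - (-1 + ¼)/4)*(97 + 45) = (5*(3 + 3) - (-3)/(4*4))*142 = (5*6 - 1*(-3/16))*142 = (30 + 3/16)*142 = (483/16)*142 = 34293/8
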